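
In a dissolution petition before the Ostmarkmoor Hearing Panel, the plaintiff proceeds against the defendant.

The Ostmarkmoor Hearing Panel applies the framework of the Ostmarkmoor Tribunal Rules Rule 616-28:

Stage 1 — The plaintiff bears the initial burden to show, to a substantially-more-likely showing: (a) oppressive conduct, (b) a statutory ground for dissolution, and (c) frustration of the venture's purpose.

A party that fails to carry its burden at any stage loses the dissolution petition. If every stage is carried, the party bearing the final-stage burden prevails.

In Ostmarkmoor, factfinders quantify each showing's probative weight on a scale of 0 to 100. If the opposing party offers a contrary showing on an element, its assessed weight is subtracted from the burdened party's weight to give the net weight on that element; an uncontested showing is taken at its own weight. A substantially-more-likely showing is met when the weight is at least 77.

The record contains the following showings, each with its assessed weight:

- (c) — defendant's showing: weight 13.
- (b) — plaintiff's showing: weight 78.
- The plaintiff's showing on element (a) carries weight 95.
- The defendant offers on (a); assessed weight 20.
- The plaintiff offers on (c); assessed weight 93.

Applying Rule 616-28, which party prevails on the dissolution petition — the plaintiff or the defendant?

defendant

Stage 1 (plaintiff, a substantially-more-likely showing, weight is at least 77): (a) net 95−20=75 < 77 — fails; (b) 78 ≥ 77 — meets; (c) net 93−13=80 ≥ 77 — meets.
  The plaintiff does not carry Stage 1.
The defendant prevails.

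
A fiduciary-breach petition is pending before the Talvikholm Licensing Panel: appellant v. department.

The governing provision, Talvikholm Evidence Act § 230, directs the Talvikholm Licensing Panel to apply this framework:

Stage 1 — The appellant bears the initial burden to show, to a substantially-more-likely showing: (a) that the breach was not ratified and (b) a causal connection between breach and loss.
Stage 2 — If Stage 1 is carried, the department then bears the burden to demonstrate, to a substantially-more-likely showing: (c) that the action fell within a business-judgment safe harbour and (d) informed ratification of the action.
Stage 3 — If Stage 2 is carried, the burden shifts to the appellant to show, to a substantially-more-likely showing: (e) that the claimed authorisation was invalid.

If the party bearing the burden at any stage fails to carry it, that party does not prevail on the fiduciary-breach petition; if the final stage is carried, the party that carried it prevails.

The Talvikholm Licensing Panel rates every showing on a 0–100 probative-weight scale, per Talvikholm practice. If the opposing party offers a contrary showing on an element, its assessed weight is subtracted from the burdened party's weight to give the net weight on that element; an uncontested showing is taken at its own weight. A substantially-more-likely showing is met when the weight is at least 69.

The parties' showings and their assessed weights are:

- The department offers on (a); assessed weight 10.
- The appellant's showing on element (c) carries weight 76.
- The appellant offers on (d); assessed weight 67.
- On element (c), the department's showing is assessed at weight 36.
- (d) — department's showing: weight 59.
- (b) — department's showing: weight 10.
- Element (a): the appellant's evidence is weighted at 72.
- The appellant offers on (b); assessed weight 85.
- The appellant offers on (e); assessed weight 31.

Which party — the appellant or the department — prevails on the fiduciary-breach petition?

department

Stage 1 — burden on appellant; standard: a substantially-more-likely showing (weight is at least 69).
    (a): 72 − 10 = 62 < 69 [not met]
    (b): 85 − 10 = 75 ≥ 69 [met]
  Stage 1 not carried; the appellant fails its burden.
So the department prevails.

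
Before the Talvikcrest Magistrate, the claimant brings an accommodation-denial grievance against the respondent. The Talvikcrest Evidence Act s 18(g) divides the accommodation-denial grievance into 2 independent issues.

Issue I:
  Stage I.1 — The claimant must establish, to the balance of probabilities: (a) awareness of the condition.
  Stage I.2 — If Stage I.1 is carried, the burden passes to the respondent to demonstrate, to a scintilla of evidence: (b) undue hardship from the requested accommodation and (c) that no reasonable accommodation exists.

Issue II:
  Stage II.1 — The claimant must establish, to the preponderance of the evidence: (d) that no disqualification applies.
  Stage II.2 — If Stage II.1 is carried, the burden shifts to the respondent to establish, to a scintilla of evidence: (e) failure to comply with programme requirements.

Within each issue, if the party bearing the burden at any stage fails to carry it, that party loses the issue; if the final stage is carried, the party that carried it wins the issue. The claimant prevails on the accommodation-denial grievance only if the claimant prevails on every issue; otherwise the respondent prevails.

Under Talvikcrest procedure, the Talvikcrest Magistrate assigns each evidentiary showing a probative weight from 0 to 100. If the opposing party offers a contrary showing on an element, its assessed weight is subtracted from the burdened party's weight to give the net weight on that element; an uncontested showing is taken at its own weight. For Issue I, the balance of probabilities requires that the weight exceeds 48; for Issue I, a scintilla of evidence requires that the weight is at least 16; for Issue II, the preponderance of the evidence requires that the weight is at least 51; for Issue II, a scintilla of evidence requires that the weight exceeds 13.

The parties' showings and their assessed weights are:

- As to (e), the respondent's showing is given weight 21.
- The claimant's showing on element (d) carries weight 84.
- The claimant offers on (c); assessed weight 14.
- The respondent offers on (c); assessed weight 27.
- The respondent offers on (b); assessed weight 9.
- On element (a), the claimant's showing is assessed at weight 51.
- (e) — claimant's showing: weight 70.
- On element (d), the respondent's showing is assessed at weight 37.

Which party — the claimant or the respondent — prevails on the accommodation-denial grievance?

— Issue I —
Stage I.1 — burden on claimant; standard: the balance of probabilities (weight exceeds 48).
    (a): 51 > 48 [met]
  The claimant carries Stage I.1; the respondent now bears the burden.
Stage I.2 — burden on respondent; standard: a scintilla of evidence (weight is at least 16).
    (b): 9 < 16 [not met]
    (c): 27 − 14 = 13 < 16 [not met]
  Stage I.2 not carried; the respondent fails its burden.
So the claimant prevails on this issue.
— Issue II —
Stage II.1 (claimant, the preponderance of the evidence, weight is at least 51): (d) net 84−37=47 < 51 — fails.
  The claimant does not carry Stage II.1.
The analysis ends at Stage II.1; the respondent prevails on this issue.
Per-issue: Issue I → claimant; Issue II → respondent. The claimant must prevail on every issue; overall, the respondent prevails.

respondent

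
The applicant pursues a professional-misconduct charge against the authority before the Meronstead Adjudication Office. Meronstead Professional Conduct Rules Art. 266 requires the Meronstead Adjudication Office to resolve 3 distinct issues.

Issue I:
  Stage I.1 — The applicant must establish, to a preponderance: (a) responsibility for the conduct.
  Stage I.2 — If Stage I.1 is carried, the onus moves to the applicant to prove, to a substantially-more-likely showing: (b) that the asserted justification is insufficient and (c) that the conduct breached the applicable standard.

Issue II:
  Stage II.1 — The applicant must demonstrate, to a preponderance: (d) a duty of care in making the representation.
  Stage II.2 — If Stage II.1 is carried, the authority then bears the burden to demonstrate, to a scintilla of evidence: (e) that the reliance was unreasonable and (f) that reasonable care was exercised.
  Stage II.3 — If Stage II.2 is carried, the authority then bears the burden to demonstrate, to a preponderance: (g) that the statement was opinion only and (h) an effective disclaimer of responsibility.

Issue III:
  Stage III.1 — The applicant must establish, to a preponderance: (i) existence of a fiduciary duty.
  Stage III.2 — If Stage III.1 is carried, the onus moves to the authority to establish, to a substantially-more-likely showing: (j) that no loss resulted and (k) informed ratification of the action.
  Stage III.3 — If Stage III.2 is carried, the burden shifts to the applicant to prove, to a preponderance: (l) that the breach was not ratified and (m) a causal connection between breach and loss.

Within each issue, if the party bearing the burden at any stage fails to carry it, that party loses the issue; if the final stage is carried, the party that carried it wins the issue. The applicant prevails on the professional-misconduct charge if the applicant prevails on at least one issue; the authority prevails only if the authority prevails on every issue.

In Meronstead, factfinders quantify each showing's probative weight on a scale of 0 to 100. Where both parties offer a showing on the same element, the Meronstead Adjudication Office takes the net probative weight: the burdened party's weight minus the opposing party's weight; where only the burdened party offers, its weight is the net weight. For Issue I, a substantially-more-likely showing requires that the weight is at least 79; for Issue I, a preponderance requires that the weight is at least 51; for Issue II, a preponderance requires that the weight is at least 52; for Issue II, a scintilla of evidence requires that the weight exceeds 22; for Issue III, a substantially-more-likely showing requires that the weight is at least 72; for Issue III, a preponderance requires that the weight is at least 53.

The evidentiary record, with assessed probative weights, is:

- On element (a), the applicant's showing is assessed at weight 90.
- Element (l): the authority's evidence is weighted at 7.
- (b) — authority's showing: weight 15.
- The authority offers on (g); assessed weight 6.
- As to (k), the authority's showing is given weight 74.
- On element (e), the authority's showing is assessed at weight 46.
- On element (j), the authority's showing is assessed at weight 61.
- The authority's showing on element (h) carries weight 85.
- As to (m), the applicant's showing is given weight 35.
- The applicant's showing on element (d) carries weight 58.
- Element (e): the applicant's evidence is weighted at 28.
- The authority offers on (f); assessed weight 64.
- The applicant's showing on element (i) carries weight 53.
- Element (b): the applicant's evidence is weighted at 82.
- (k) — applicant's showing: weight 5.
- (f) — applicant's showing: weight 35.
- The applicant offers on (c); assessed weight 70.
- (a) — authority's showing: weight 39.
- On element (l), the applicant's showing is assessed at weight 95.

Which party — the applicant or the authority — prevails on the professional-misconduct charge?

— Issue I —
At Stage I.1 the applicant must meet a preponderance (weight is at least 51): on (a) the weight is 90 less the opposing 39 gives net 51, ≥ 51, so (a) meets the standard.
  All elements met. The applicant retains the burden for Stage I.2.
At Stage I.2 the applicant must meet a substantially-more-likely showing (weight is at least 79): on (b) the weight is 82 less the opposing 15 gives net 67, which does not reach 79, so (b) does not meet the standard; on (c) the weight is 70, which does not reach 79, so (c) does not meet the standard.
  Not every element is met, so the applicant fails to carry Stage I.2.
The authority prevails on this issue.
— Issue II —
Stage II.1 — burden on applicant; standard: a preponderance (weight is at least 52).
    (d): 58 ≥ 52 [met]
  Stage II.1 is satisfied; the onus moves to the authority.
Stage II.2 — burden on authority; standard: a scintilla of evidence (weight exceeds 22).
    (e): 46 − 28 = 18 ≤ 22 [not met]
    (f): 64 − 35 = 29 > 22 [met]
  Stage II.2 not carried; the authority fails its burden.
The analysis ends at Stage II.2; the applicant prevails on this issue.
— Issue III —
Stage III.1 (applicant, a preponderance, weight is at least 53): (i) 53 ≥ 53 — meets.
  The applicant carries Stage III.1; the authority now bears the burden.
Stage III.2 (authority, a substantially-more-likely showing, weight is at least 72): (j) 61 < 72 — fails; (k) net 74−5=69 < 72 — fails.
  Stage III.2 not carried; the authority fails its burden.
The applicant prevails on this issue.
Per-issue: Issue I → authority; Issue II → applicant; Issue III → applicant. The applicant must prevail on at least one issue; overall, the applicant prevails.

applicant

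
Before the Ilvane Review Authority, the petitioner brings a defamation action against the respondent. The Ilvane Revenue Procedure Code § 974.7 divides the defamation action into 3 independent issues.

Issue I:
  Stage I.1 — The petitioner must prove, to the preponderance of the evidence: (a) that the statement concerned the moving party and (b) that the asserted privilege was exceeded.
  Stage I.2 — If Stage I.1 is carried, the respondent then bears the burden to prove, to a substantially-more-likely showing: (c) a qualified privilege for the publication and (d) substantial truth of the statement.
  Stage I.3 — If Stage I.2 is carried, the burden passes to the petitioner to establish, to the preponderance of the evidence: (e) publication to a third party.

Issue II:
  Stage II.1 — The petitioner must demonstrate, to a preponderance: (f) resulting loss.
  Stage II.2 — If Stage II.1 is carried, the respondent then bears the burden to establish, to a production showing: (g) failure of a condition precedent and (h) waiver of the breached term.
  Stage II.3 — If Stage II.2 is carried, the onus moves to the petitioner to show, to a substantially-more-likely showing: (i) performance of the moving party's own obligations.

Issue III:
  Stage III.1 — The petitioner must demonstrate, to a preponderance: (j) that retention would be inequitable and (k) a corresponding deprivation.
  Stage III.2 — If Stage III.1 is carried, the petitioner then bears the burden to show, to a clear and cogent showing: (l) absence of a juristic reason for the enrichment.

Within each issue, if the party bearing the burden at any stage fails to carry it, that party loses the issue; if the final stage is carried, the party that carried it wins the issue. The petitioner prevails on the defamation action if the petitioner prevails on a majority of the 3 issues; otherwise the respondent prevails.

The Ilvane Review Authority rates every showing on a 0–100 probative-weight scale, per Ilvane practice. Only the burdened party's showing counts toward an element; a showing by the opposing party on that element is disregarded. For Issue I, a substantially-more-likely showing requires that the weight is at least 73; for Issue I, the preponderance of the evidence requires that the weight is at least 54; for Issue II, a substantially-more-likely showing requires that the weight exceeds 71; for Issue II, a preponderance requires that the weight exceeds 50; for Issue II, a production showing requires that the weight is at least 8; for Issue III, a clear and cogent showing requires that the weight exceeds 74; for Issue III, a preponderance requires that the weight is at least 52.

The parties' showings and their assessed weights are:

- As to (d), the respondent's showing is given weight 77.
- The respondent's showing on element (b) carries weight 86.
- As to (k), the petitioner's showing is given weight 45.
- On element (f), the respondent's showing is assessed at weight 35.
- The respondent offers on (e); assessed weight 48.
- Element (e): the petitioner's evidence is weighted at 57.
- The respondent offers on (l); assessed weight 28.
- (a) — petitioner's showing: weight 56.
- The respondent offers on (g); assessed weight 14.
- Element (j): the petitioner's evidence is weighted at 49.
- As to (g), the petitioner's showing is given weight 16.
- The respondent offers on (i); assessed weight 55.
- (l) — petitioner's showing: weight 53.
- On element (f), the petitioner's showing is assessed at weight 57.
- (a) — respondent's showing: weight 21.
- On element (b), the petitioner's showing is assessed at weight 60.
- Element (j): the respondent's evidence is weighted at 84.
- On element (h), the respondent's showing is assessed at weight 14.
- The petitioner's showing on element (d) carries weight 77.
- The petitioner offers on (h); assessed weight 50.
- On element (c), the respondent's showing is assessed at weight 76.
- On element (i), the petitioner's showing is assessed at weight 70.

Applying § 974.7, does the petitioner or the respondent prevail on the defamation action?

— Issue I —
Stage I.1 — burden on petitioner; standard: the preponderance of the evidence (weight is at least 54).
    (a): 56 (respondent's 21 disregarded) ≥ 54 [met]
    (b): 60 (respondent's 86 disregarded) ≥ 54 [met]
  Stage I.1 is satisfied; the onus moves to the respondent.
Stage I.2 — burden on respondent; standard: a substantially-more-likely showing (weight is at least 73).
    (c): 76 ≥ 73 [met]
    (d): 77 (petitioner's 77 disregarded) ≥ 73 [met]
  The respondent carries Stage I.2; the petitioner now bears the burden.
Stage I.3 — burden on petitioner; standard: the preponderance of the evidence (weight is at least 54).
    (e): 57 (respondent's 48 disregarded) ≥ 54 [met]
  All elements met at the final stage.
Every stage carried; the petitioner prevails on this issue.
— Issue II —
At Stage II.1 the petitioner must meet a preponderance (weight exceeds 50): on (f) the weight is 57 (the respondent's 35 is given no effect), which does exceed 50, so (f) meets the standard.
  The petitioner carries Stage II.1; the respondent now bears the burden.
At Stage II.2 the respondent must meet a production showing (weight is at least 8): on (g) the weight is 14 (the petitioner's 16 is given no effect), ≥ 8, so (g) meets the standard; on (h) the weight is 14 (the petitioner's 50 is given no effect), which does reach 8, so (h) meets the standard.
  The respondent carries Stage II.2; the petitioner now bears the burden.
At Stage II.3 the petitioner must meet a substantially-more-likely showing (weight exceeds 71): on (i) the weight is 70 (the respondent's 55 is given no effect), which does not exceed 71, so (i) does not meet the standard.
  The petitioner does not carry Stage II.3.
The respondent prevails on this issue.
— Issue III —
At Stage III.1 the petitioner must meet a preponderance (weight is at least 52): on (j) the weight is 49 (the respondent's 84 is given no effect), which does not reach 52, so (j) does not meet the standard; on (k) the weight is 45, < 52, so (k) does not meet the standard.
  The petitioner does not carry Stage III.1.
The analysis ends at Stage III.1; the respondent prevails on this issue.
Per-issue: Issue I → petitioner; Issue II → respondent; Issue III → respondent. The petitioner must prevail on a majority of issues; overall, the respondent prevails.

respondent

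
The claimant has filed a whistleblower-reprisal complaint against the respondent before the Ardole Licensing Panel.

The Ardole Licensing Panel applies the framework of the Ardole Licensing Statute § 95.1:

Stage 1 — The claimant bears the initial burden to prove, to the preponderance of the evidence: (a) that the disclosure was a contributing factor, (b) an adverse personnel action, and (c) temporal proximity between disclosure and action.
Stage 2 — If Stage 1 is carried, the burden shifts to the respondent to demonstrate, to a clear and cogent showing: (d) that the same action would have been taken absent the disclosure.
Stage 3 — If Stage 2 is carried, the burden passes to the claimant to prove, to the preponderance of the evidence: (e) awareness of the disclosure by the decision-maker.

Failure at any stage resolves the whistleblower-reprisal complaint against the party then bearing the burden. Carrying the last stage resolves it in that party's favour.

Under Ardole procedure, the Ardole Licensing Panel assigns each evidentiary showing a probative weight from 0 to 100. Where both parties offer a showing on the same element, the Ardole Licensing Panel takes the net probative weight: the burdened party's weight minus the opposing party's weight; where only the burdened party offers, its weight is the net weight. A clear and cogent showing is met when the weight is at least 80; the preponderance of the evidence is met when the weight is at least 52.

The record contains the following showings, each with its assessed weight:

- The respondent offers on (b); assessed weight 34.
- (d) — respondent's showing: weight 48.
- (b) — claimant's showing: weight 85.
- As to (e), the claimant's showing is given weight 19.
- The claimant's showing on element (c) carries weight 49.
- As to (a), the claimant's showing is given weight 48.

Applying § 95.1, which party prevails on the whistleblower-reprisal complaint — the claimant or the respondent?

respondent

At Stage 1 the claimant must meet the preponderance of the evidence (weight is at least 52): on (a) the weight is 48, < 52, so (a) does not meet the standard; on (b) the weight is 85 less the opposing 34 gives net 51, < 52, so (b) does not meet the standard; on (c) the weight is 49, < 52, so (c) does not meet the standard.
  Stage 1 not carried; the claimant fails its burden.
The analysis ends at Stage 1; the respondent prevails.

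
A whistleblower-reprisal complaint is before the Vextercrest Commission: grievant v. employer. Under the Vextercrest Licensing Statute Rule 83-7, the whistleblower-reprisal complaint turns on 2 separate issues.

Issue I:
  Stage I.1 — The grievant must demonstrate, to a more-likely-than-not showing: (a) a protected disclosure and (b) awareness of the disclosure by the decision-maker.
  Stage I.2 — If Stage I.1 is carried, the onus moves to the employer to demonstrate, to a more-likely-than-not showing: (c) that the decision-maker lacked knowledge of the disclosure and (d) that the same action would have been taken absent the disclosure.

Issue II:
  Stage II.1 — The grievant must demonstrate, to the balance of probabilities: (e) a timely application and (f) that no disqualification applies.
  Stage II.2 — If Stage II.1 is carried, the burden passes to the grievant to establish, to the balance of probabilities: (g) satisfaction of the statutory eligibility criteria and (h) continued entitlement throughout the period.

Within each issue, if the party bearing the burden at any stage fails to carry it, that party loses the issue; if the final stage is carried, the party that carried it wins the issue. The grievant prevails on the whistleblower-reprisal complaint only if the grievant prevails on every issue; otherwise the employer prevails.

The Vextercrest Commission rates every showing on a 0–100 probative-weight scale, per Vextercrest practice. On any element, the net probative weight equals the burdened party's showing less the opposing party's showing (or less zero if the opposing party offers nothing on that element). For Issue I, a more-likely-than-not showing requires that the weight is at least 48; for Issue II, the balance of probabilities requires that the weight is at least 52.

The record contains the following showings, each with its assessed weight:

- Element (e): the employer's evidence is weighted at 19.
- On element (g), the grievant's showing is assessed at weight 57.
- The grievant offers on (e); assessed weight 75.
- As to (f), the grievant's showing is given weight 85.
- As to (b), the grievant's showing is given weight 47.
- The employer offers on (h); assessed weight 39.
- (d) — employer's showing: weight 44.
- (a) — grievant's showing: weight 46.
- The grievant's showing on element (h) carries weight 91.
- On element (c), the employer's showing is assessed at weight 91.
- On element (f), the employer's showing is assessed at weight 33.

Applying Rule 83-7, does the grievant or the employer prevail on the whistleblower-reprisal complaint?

— Issue I —
Stage I.1 (grievant, a more-likely-than-not showing, weight is at least 48): (a) 46 < 48 — fails; (b) 47 < 48 — fails.
  Not every element is met, so the grievant fails to carry Stage I.1.
So the employer prevails on this issue.
— Issue II —
At Stage II.1 the grievant must meet the balance of probabilities (weight is at least 52): on (e) the weight is 75 less the opposing 19 gives net 56, which does reach 52, so (e) meets the standard; on (f) the weight is 85 less the opposing 33 gives net 52, ≥ 52, so (f) meets the standard.
  All elements met. The grievant retains the burden for Stage II.2.
At Stage II.2 the grievant must meet the balance of probabilities (weight is at least 52): on (g) the weight is 57, which does reach 52, so (g) meets the standard; on (h) the weight is 91 less the opposing 39 gives net 52, ≥ 52, so (h) meets the standard.
  Stage II.2 carried; the final stage is satisfied.
All stages carried — the grievant prevails on this issue.
Per-issue: Issue I → employer; Issue II → grievant. The grievant must prevail on every issue; overall, the employer prevails.

employer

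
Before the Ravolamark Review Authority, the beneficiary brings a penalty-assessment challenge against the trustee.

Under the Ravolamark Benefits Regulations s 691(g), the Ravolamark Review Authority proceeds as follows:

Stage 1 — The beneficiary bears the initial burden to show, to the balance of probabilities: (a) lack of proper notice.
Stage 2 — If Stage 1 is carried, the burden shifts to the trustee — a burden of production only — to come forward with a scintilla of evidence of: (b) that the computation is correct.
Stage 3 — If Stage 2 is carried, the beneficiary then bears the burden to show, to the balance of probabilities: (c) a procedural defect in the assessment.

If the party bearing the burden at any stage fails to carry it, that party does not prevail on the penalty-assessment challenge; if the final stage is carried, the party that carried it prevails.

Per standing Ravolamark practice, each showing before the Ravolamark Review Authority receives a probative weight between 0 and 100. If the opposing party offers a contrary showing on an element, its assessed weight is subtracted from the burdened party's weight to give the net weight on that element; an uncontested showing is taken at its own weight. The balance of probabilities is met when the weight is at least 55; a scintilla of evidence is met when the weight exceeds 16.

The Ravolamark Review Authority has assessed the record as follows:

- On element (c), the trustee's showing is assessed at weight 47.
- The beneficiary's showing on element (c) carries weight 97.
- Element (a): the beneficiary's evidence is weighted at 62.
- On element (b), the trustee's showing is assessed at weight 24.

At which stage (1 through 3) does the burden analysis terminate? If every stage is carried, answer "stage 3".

Stage 1 — burden on beneficiary; standard: the balance of probabilities (weight is at least 55).
    (a): 62 ≥ 55 [met]
  The beneficiary carries Stage 1; the trustee now bears the burden.
Stage 2 — burden on trustee; standard: a scintilla of evidence (weight exceeds 16).
    (b): 24 > 16 [met]
  All elements met. The burden passes to the beneficiary.
Stage 3 — burden on beneficiary; standard: the balance of probabilities (weight is at least 55).
    (c): 97 − 47 = 50 < 55 [not met]
  Not every element is met, so the beneficiary fails to carry Stage 3.
The trustee prevails.

stage 3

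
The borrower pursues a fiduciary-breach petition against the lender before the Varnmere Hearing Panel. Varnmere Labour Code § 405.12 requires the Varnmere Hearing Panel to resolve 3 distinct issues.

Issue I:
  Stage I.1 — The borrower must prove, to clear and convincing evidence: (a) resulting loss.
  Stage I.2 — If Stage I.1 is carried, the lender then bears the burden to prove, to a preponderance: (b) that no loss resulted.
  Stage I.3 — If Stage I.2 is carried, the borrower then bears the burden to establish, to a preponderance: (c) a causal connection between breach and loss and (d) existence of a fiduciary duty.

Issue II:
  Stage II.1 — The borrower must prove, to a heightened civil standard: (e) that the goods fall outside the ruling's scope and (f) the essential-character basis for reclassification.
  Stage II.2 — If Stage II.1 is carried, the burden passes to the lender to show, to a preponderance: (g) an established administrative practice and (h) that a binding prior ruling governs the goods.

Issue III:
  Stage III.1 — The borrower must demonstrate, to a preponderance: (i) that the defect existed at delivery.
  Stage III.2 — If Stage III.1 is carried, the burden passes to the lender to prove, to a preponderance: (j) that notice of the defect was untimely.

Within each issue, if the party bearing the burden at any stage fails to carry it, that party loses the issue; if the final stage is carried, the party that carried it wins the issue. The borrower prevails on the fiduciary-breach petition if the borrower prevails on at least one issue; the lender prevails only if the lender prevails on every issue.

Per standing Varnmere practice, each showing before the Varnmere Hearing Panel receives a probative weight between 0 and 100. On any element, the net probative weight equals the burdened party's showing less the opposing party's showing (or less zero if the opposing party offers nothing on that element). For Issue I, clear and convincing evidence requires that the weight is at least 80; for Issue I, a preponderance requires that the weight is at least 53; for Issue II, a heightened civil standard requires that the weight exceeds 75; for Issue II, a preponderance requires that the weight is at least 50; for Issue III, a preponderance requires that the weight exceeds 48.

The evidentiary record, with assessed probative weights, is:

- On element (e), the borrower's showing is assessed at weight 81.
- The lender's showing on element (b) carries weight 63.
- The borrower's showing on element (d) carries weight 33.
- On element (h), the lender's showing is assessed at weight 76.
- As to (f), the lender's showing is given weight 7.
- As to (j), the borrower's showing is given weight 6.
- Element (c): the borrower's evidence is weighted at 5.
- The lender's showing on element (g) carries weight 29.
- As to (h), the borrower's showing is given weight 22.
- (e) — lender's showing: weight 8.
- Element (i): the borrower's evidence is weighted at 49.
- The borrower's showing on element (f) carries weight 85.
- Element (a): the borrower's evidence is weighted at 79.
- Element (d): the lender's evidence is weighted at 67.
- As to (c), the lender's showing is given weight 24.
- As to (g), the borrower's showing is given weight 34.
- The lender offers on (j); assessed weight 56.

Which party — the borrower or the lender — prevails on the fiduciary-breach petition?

— Issue I —
Stage I.1 (borrower, clear and convincing evidence, weight is at least 80): (a) 79 < 80 — fails.
  Not every element is met, so the borrower fails to carry Stage I.1.
The lender prevails on this issue.
— Issue II —
Stage II.1 (borrower, a heightened civil standard, weight exceeds 75): (e) net 81−8=73 ≤ 75 — fails; (f) net 85−7=78 > 75 — meets.
  Not every element is met, so the borrower fails to carry Stage II.1.
The analysis ends at Stage II.1; the lender prevails on this issue.
— Issue III —
Stage III.1 — burden on borrower; standard: a preponderance (weight exceeds 48).
    (i): 49 > 48 [met]
  The borrower carries Stage III.1; the lender now bears the burden.
Stage III.2 — burden on lender; standard: a preponderance (weight exceeds 48).
    (j): 56 − 6 = 50 > 48 [met]
  The lender carries the last stage.
With every stage satisfied, the lender prevails on this issue.
Per-issue: Issue I → lender; Issue II → lender; Issue III → lender. The borrower must prevail on at least one issue; overall, the lender prevails.

lender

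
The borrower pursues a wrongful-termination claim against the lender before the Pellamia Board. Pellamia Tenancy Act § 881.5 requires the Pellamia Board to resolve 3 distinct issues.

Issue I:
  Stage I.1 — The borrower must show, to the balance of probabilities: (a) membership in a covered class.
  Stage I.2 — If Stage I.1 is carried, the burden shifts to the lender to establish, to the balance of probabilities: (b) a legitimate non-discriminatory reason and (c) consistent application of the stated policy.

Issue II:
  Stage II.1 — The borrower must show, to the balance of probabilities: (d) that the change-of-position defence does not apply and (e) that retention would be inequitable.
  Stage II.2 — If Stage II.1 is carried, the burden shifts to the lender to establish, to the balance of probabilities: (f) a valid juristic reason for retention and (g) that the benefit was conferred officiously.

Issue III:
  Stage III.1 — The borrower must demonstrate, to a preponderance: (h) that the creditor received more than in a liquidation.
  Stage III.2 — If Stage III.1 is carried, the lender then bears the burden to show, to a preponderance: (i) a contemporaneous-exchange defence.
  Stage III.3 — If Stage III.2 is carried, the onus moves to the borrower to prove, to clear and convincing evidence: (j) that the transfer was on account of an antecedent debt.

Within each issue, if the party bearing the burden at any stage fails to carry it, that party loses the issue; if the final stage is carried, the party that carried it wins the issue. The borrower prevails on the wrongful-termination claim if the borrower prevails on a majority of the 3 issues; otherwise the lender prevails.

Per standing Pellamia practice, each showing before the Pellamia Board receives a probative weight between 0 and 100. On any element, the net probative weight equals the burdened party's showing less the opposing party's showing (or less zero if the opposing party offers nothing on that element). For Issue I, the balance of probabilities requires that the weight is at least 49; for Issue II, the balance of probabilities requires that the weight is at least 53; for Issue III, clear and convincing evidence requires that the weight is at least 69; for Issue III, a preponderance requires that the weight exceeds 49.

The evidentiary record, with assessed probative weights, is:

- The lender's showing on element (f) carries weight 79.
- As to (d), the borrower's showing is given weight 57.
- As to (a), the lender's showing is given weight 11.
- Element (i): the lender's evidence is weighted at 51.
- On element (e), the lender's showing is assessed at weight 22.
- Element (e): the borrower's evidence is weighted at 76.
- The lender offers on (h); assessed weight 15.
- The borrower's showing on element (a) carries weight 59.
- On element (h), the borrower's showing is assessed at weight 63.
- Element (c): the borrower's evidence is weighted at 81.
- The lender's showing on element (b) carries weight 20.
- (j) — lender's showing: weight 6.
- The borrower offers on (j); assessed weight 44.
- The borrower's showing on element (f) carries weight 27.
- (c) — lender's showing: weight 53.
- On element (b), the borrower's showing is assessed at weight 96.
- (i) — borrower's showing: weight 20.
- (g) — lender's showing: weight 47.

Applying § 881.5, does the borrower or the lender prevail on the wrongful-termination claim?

— Issue I —
Stage I.1 — burden on borrower; standard: the balance of probabilities (weight is at least 49).
    (a): 59 − 11 = 48 < 49 [not met]
  Not every element is met, so the borrower fails to carry Stage I.1.
The lender prevails on this issue.
— Issue II —
At Stage II.1 the borrower must meet the balance of probabilities (weight is at least 53): on (d) the weight is 57, ≥ 53, so (d) meets the standard; on (e) the weight is 76 less the opposing 22 gives net 54, ≥ 53, so (e) meets the standard.
  The borrower carries Stage II.1; the lender now bears the burden.
At Stage II.2 the lender must meet the balance of probabilities (weight is at least 53): on (f) the weight is 79 less the opposing 27 gives net 52, < 53, so (f) does not meet the standard; on (g) the weight is 47, < 53, so (g) does not meet the standard.
  Not every element is met, so the lender fails to carry Stage II.2.
So the borrower prevails on this issue.
— Issue III —
Stage III.1 (borrower, a preponderance, weight exceeds 49): (h) net 63−15=48 ≤ 49 — fails.
  Not every element is met, so the borrower fails to carry Stage III.1.
So the lender prevails on this issue.
Per-issue: Issue I → lender; Issue II → borrower; Issue III → lender. The borrower must prevail on a majority of issues; overall, the lender prevails.

lender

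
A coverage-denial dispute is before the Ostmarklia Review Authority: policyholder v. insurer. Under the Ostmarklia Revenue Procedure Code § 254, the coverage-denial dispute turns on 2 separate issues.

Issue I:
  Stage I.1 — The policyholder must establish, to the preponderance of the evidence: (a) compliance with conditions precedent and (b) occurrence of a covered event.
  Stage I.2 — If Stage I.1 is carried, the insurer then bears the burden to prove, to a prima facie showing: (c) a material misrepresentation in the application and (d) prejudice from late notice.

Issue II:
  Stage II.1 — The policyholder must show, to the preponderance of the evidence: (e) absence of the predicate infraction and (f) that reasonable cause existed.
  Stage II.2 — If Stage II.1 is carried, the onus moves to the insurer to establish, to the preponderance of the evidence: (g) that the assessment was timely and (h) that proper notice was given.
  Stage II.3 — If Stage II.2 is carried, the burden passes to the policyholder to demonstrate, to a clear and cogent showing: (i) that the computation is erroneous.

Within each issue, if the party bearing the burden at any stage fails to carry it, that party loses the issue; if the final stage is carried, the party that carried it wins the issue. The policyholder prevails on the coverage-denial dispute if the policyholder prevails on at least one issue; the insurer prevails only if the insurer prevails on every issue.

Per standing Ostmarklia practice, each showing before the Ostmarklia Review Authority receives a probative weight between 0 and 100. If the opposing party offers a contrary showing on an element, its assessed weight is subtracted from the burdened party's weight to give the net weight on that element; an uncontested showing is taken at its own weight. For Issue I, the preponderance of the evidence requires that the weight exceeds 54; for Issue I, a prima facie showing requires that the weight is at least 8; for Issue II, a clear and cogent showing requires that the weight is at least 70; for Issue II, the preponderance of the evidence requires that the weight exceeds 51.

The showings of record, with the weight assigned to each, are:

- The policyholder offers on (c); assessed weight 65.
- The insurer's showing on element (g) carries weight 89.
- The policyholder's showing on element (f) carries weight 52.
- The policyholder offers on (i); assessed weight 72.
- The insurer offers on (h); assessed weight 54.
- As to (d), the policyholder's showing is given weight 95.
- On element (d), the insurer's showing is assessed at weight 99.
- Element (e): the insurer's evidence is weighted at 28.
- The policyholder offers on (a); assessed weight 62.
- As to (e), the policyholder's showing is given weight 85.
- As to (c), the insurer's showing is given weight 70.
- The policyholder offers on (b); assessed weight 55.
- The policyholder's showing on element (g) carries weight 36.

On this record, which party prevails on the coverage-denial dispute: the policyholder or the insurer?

policyholder

— Issue I —
At Stage I.1 the policyholder must meet the preponderance of the evidence (weight exceeds 54): on (a) the weight is 62, > 54, so (a) meets the standard; on (b) the weight is 55, which does exceed 54, so (b) meets the standard.
  The policyholder carries Stage I.1; the insurer now bears the burden.
At Stage I.2 the insurer must meet a prima facie showing (weight is at least 8): on (c) the weight is 70 less the opposing 65 gives net 5, which does not reach 8, so (c) does not meet the standard; on (d) the weight is 99 less the opposing 95 gives net 4, which does not reach 8, so (d) does not meet the standard.
  Stage I.2 not carried; the insurer fails its burden.
The policyholder prevails on this issue.
— Issue II —
Stage II.1 — burden on policyholder; standard: the preponderance of the evidence (weight exceeds 51).
    (e): 85 − 28 = 57 > 51 [met]
    (f): 52 > 51 [met]
  All elements met. The burden passes to the insurer.
Stage II.2 — burden on insurer; standard: the preponderance of the evidence (weight exceeds 51).
    (g): 89 − 36 = 53 > 51 [met]
    (h): 54 > 51 [met]
  Stage II.2 is satisfied; the onus moves to the policyholder.
Stage II.3 — burden on policyholder; standard: a clear and cogent showing (weight is at least 70).
    (i): 72 ≥ 70 [met]
  All elements met at the final stage.
Every stage carried; the policyholder prevails on this issue.
Per-issue: Issue I → policyholder; Issue II → policyholder. The policyholder must prevail on at least one issue; overall, the policyholder prevails.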